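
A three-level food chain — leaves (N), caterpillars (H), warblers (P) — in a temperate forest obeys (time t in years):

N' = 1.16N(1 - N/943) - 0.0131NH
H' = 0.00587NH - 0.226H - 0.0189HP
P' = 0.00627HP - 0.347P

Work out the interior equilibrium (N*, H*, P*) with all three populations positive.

N* ≈ 354, H* ≈ 55.3, P* ≈ 97.9

From dP/dt = 0: 0.00627H* = 0.347, so H* = 55.3.
From dN/dt = 0: 1.16(1 - N*/943) = 0.0131·55.3, giving N* = 943·(1 - 0.625) = 354.
From dH/dt = 0: 0.00587·354 - 0.226 = 0.0189P*, so P* = 1.85/0.0189 = 97.9.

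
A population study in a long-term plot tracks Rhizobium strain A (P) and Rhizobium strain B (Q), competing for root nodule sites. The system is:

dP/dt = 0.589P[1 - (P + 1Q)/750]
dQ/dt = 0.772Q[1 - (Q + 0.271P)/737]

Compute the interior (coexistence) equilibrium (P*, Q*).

Setting both brackets to zero gives the nullclines P + 1Q = 750 and 0.271P + Q = 737.
Substituting Q = 737 - 0.271P into the first: P(1 - 1·0.271) = 750 - 1·737.
So P* = 13/0.729 = 17.8, and then Q* = 737 - 0.271·17.8 = 732.

P* ≈ 17.8, Q* ≈ 732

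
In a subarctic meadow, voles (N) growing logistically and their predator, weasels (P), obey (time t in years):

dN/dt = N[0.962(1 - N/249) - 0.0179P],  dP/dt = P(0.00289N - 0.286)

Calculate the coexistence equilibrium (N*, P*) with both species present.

N* ≈ 99, P* ≈ 32.4

From dP/dt = 0 with P > 0: 0.00289N* = 0.286, so N* = 99.
Substitute into dN/dt = 0: 0.962(1 - 99/249) = 0.0179P*.
The bracket is 0.603, giving P* = 0.58/0.0179 = 32.4.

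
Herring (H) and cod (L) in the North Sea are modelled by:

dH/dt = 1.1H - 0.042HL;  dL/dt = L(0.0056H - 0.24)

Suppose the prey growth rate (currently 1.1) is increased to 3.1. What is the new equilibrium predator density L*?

L* ≈ 73.8

At the interior fixed point, setting dH/dt = 0 with H > 0 fixes L* = (prey growth rate)/(HL coefficient) — independent of the other coefficients.
With the change, L* = 3.1/0.042 = 73.8; it rises from 26.2.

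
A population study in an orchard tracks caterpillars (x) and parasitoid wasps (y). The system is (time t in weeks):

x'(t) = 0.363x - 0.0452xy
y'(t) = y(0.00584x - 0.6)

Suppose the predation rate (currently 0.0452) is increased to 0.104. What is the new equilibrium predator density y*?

At the interior fixed point, setting dx/dt = 0 with x > 0 fixes y* = (prey growth rate)/(xy coefficient) — independent of the other coefficients.
With the change, y* = 0.363/0.104 = 3.49; it falls from 8.03.

y* ≈ 3.49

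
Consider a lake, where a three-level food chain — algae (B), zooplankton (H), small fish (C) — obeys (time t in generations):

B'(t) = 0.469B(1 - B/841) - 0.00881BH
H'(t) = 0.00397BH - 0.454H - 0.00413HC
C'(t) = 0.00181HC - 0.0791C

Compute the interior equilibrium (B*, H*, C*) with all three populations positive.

B* ≈ 151, H* ≈ 43.7, C* ≈ 34.8

From dC/dt = 0: 0.00181H* = 0.0791, so H* = 43.7.
From dB/dt = 0: 0.469(1 - B*/841) = 0.00881·43.7, giving B* = 841·(1 - 0.821) = 151.
From dH/dt = 0: 0.00397·151 - 0.454 = 0.00413C*, so C* = 0.144/0.00413 = 34.8.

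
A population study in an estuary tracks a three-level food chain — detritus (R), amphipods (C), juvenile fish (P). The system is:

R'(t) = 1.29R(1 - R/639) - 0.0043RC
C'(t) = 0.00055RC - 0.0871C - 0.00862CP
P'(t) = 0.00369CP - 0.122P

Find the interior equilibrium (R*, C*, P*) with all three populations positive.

From dP/dt = 0: 0.00369C* = 0.122, so C* = 33.1.
From dR/dt = 0: 1.29(1 - R*/639) = 0.0043·33.1, giving R* = 639·(1 - 0.11) = 569.
From dC/dt = 0: 0.00055·569 - 0.0871 = 0.00862P*, so P* = 0.226/0.00862 = 26.2.

R* ≈ 569, C* ≈ 33.1, P* ≈ 26.2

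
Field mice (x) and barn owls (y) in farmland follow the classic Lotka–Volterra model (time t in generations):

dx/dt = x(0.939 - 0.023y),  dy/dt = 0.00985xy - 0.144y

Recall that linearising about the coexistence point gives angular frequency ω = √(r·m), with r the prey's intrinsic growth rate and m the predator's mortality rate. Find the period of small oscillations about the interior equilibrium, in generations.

T ≈ 17.1 generations

Here r = 0.939 and m = 0.144, so r·m = 0.135.
ω = √0.135 = 0.368 per generation, hence T = 2π/ω ≈ 17.1 generations.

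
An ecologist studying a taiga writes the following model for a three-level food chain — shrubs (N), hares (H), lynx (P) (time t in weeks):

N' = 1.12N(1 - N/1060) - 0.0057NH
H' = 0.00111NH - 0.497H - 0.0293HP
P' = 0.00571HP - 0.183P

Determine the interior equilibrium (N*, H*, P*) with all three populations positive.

N* ≈ 887, H* ≈ 32, P* ≈ 16.6

From dP/dt = 0: 0.00571H* = 0.183, so H* = 32.
From dN/dt = 0: 1.12(1 - N*/1060) = 0.0057·32, giving N* = 1060·(1 - 0.163) = 887.
From dH/dt = 0: 0.00111·887 - 0.497 = 0.0293P*, so P* = 0.488/0.0293 = 16.6.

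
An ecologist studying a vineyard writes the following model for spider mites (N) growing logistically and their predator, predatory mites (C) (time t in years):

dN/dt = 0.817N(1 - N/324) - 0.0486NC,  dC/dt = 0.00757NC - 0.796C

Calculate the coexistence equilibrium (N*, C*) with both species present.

From dC/dt = 0 with C > 0: 0.00757N* = 0.796, so N* = 105.
Substitute into dN/dt = 0: 0.817(1 - 105/324) = 0.0486C*.
The bracket is 0.675, giving C* = 0.552/0.0486 = 11.4.

N* ≈ 105, C* ≈ 11.4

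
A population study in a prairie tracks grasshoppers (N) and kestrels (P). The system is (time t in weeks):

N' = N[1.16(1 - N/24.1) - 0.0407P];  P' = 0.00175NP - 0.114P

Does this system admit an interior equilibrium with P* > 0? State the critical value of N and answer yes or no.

The predator equation gives dP/dt > 0 only when N > 0.114/0.00175 = 65.1.
Without the predator, N → K = 24.1. Since 24.1 < 65.1, the predator cannot invade.

Threshold N = 65.1; K < 65.1, so no, the predator goes extinct.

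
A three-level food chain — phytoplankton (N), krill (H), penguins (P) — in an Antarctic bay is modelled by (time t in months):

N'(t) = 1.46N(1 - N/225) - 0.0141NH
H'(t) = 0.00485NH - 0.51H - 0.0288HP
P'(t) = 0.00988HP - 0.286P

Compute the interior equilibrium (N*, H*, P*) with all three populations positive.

From dP/dt = 0: 0.00988H* = 0.286, so H* = 28.9.
From dN/dt = 0: 1.46(1 - N*/225) = 0.0141·28.9, giving N* = 225·(1 - 0.28) = 162.
From dH/dt = 0: 0.00485·162 - 0.51 = 0.0288P*, so P* = 0.276/0.0288 = 9.59.

N* ≈ 162, H* ≈ 28.9, P* ≈ 9.59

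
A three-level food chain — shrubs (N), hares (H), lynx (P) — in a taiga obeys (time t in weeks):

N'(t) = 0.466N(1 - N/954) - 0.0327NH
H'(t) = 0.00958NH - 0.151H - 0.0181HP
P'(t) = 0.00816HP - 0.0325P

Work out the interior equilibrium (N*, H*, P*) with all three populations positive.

From dP/dt = 0: 0.00816H* = 0.0325, so H* = 3.98.
From dN/dt = 0: 0.466(1 - N*/954) = 0.0327·3.98, giving N* = 954·(1 - 0.279) = 687.
From dH/dt = 0: 0.00958·687 - 0.151 = 0.0181P*, so P* = 6.43/0.0181 = 355.

N* ≈ 687, H* ≈ 3.98, P* ≈ 355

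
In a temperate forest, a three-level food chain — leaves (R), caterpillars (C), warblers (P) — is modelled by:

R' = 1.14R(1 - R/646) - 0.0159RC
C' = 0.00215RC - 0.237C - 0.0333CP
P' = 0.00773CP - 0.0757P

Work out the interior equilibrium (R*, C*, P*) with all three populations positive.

From dP/dt = 0: 0.00773C* = 0.0757, so C* = 9.79.
From dR/dt = 0: 1.14(1 - R*/646) = 0.0159·9.79, giving R* = 646·(1 - 0.137) = 558.
From dC/dt = 0: 0.00215·558 - 0.237 = 0.0333P*, so P* = 0.962/0.0333 = 28.9.

R* ≈ 558, C* ≈ 9.79, P* ≈ 28.9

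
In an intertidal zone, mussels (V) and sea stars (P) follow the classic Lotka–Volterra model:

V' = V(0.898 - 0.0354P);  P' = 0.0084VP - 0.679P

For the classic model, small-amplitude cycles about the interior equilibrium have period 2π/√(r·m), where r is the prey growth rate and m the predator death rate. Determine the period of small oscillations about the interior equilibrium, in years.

Here r = 0.898 and m = 0.679, so r·m = 0.61.
ω = √0.61 = 0.781 per year, hence T = 2π/ω ≈ 8.05 years.

T ≈ 8.05 years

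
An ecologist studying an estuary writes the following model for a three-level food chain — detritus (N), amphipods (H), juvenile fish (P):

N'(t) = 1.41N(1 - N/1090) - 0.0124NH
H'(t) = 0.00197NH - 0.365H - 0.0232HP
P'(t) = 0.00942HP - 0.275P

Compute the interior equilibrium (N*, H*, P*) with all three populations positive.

N* ≈ 810, H* ≈ 29.2, P* ≈ 53.1

From dP/dt = 0: 0.00942H* = 0.275, so H* = 29.2.
From dN/dt = 0: 1.41(1 - N*/1090) = 0.0124·29.2, giving N* = 1090·(1 - 0.257) = 810.
From dH/dt = 0: 0.00197·810 - 0.365 = 0.0232P*, so P* = 1.23/0.0232 = 53.1.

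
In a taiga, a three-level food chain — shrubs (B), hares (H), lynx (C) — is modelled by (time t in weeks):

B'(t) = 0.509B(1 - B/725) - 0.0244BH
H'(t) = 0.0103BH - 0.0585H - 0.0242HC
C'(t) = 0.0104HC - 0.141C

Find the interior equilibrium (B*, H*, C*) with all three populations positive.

B* ≈ 254, H* ≈ 13.6, C* ≈ 106

From dC/dt = 0: 0.0104H* = 0.141, so H* = 13.6.
From dB/dt = 0: 0.509(1 - B*/725) = 0.0244·13.6, giving B* = 725·(1 - 0.65) = 254.
From dH/dt = 0: 0.0103·254 - 0.0585 = 0.0242C*, so C* = 2.56/0.0242 = 106.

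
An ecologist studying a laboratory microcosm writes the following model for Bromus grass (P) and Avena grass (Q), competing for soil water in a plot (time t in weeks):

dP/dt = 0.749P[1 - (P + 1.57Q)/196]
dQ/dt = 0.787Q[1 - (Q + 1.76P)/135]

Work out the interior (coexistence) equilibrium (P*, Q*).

Setting both brackets to zero gives the nullclines P + 1.57Q = 196 and 1.76P + Q = 135.
Substituting Q = 135 - 1.76P into the first: P(1 - 1.57·1.76) = 196 - 1.57·135.
So P* = -16/-1.76 = 9.05, and then Q* = 135 - 1.76·9.05 = 119.

P* ≈ 9.05, Q* ≈ 119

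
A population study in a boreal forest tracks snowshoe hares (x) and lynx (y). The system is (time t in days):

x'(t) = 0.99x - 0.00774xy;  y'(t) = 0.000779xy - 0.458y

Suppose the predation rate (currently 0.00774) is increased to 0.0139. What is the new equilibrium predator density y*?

At the interior fixed point, setting dx/dt = 0 with x > 0 fixes y* = (prey growth rate)/(xy coefficient) — independent of the other coefficients.
With the change, y* = 0.99/0.0139 = 71.2; it falls from 128.

y* ≈ 71.2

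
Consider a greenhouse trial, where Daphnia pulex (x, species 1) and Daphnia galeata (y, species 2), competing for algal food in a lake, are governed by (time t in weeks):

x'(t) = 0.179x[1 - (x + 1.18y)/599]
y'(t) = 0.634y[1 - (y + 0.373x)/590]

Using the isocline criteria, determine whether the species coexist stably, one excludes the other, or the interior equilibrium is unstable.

species 2 excludes species 1

Compare the nullcline intercepts: K1/α12 = 599/1.18 = 508 < K2 = 590; K2/α21 = 590/0.373 = 1580 > K1 = 599.
Since the inequalities point opposite ways, species 2 can invade but species 1 cannot.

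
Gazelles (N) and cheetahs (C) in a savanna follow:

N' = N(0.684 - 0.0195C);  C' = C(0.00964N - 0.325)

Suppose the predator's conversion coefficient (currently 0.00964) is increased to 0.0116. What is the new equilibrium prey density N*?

N* ≈ 28

At the interior fixed point, setting dC/dt = 0 with C > 0 fixes N* = (predator death rate)/(NC coefficient) — independent of the other coefficients.
With the change, N* = 0.325/0.0116 = 28; it falls from 33.7.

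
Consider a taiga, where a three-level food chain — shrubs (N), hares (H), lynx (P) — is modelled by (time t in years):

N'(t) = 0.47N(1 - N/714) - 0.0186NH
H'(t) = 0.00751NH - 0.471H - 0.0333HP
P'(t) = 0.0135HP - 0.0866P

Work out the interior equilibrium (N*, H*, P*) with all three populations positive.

N* ≈ 533, H* ≈ 6.41, P* ≈ 106

From dP/dt = 0: 0.0135H* = 0.0866, so H* = 6.41.
From dN/dt = 0: 0.47(1 - N*/714) = 0.0186·6.41, giving N* = 714·(1 - 0.254) = 533.
From dH/dt = 0: 0.00751·533 - 0.471 = 0.0333P*, so P* = 3.53/0.0333 = 106.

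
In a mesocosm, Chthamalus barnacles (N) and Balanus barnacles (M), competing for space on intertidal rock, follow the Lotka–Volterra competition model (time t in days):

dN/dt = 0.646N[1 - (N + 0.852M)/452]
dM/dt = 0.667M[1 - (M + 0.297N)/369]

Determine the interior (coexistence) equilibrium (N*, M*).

N* ≈ 184, M* ≈ 314

Setting both brackets to zero gives the nullclines N + 0.852M = 452 and 0.297N + M = 369.
Substituting M = 369 - 0.297N into the first: N(1 - 0.852·0.297) = 452 - 0.852·369.
So N* = 138/0.747 = 184, and then M* = 369 - 0.297·184 = 314.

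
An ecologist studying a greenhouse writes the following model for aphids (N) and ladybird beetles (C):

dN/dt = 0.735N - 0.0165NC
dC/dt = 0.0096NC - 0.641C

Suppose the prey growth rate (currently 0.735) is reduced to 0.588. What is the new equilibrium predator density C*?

At the interior fixed point, setting dN/dt = 0 with N > 0 fixes C* = (prey growth rate)/(NC coefficient) — independent of the other coefficients.
With the change, C* = 0.588/0.0165 = 35.6; it falls from 44.5.

C* ≈ 35.6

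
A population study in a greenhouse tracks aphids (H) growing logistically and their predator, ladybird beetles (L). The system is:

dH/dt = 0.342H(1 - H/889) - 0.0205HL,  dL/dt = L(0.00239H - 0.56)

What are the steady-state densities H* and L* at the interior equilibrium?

H* ≈ 234, L* ≈ 12.3

From dL/dt = 0 with L > 0: 0.00239H* = 0.56, so H* = 234.
Substitute into dH/dt = 0: 0.342(1 - 234/889) = 0.0205L*.
The bracket is 0.736, giving L* = 0.252/0.0205 = 12.3.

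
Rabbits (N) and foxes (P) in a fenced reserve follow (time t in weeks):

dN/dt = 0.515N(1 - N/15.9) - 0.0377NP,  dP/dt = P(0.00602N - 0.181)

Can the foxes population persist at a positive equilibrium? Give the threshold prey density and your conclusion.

Threshold N = 30.1; K < 30.1, so no, the predator goes extinct.

The predator equation gives dP/dt > 0 only when N > 0.181/0.00602 = 30.1.
Without the predator, N → K = 15.9. Since 15.9 < 30.1, the predator cannot invade.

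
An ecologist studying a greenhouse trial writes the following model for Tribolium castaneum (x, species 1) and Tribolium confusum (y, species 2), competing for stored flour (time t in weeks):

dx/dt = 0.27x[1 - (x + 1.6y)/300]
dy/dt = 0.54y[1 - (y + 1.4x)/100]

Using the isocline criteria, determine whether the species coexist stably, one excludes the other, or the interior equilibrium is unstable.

Compare the nullcline intercepts: K1/α12 = 300/1.6 = 188 > K2 = 100; K2/α21 = 100/1.4 = 71.4 < K1 = 300.
Since the inequalities point opposite ways, species 1 can invade but species 2 cannot.

species 1 excludes species 2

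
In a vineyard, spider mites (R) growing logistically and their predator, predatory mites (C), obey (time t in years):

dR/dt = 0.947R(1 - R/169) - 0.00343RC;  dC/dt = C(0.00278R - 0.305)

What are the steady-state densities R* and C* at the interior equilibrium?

R* ≈ 110, C* ≈ 96.9

From dC/dt = 0 with C > 0: 0.00278R* = 0.305, so R* = 110.
Substitute into dR/dt = 0: 0.947(1 - 110/169) = 0.00343C*.
The bracket is 0.351, giving C* = 0.332/0.00343 = 96.9.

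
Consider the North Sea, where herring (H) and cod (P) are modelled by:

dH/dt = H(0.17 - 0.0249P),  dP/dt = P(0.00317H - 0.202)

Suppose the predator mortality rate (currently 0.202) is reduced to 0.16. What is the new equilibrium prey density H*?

H* ≈ 50.5

At the interior fixed point, setting dP/dt = 0 with P > 0 fixes H* = (predator death rate)/(HP coefficient) — independent of the other coefficients.
With the change, H* = 0.16/0.00317 = 50.5; it falls from 63.7.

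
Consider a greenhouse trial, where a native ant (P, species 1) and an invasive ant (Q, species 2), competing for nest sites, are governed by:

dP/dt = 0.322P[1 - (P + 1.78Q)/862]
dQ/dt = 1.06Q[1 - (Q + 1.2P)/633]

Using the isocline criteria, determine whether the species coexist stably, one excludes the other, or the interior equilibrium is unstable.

unstable coexistence (outcome depends on initial conditions)

Compare the nullcline intercepts: K1/α12 = 862/1.78 = 484 < K2 = 633; K2/α21 = 633/1.2 = 528 < K1 = 862.
Since both are reversed, neither can invade when rare; the interior point is a saddle.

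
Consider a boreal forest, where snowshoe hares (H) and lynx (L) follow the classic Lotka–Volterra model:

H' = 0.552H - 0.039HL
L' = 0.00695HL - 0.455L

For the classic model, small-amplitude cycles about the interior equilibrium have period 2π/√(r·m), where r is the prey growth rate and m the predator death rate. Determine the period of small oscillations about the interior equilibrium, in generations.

T ≈ 12.5 generations

Here r = 0.552 and m = 0.455, so r·m = 0.251.
ω = √0.251 = 0.501 per generation, hence T = 2π/ω ≈ 12.5 generations.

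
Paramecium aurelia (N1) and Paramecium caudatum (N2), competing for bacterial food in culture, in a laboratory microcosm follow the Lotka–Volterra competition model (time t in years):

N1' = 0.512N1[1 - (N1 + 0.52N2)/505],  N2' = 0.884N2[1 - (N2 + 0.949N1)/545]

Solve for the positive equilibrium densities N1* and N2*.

Setting both brackets to zero gives the nullclines N1 + 0.52N2 = 505 and 0.949N1 + N2 = 545.
Substituting N2 = 545 - 0.949N1 into the first: N1(1 - 0.52·0.949) = 505 - 0.52·545.
So N1* = 222/0.507 = 437, and then N2* = 545 - 0.949·437 = 130.

N1* ≈ 437, N2* ≈ 130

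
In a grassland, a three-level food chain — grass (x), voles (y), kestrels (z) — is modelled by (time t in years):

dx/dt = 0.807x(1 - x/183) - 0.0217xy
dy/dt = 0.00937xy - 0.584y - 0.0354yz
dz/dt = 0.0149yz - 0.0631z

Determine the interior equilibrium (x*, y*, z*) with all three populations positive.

x* ≈ 162, y* ≈ 4.23, z* ≈ 26.4

From dz/dt = 0: 0.0149y* = 0.0631, so y* = 4.23.
From dx/dt = 0: 0.807(1 - x*/183) = 0.0217·4.23, giving x* = 183·(1 - 0.114) = 162.
From dy/dt = 0: 0.00937·162 - 0.584 = 0.0354z*, so z* = 0.935/0.0354 = 26.4.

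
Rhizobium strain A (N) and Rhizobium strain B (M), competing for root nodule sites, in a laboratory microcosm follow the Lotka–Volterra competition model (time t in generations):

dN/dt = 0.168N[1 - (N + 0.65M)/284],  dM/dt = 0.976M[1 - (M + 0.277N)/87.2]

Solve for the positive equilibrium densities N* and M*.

N* ≈ 277, M* ≈ 10.4

Setting both brackets to zero gives the nullclines N + 0.65M = 284 and 0.277N + M = 87.2.
Substituting M = 87.2 - 0.277N into the first: N(1 - 0.65·0.277) = 284 - 0.65·87.2.
So N* = 227/0.82 = 277, and then M* = 87.2 - 0.277·277 = 10.4.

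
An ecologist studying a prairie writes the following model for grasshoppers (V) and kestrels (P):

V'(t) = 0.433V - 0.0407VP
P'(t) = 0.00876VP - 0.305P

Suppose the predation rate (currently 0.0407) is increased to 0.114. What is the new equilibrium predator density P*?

At the interior fixed point, setting dV/dt = 0 with V > 0 fixes P* = (prey growth rate)/(VP coefficient) — independent of the other coefficients.
With the change, P* = 0.433/0.114 = 3.8; it falls from 10.6.

P* ≈ 3.8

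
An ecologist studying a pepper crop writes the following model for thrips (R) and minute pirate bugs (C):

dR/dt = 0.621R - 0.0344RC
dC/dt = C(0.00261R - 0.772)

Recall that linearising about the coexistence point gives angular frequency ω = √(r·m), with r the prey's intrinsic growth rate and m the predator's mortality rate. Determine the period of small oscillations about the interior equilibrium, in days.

T ≈ 9.07 days

Here r = 0.621 and m = 0.772, so r·m = 0.479.
ω = √0.479 = 0.692 per day, hence T = 2π/ω ≈ 9.07 days.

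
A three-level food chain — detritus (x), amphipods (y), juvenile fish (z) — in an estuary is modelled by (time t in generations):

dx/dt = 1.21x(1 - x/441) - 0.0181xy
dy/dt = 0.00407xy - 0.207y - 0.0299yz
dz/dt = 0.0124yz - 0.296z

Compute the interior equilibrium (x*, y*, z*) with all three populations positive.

x* ≈ 284, y* ≈ 23.9, z* ≈ 31.7

From dz/dt = 0: 0.0124y* = 0.296, so y* = 23.9.
From dx/dt = 0: 1.21(1 - x*/441) = 0.0181·23.9, giving x* = 441·(1 - 0.357) = 284.
From dy/dt = 0: 0.00407·284 - 0.207 = 0.0299z*, so z* = 0.947/0.0299 = 31.7.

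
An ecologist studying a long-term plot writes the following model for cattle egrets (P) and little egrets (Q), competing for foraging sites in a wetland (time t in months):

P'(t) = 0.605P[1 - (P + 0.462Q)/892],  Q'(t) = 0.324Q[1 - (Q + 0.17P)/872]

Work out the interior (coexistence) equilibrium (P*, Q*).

P* ≈ 531, Q* ≈ 782

Setting both brackets to zero gives the nullclines P + 0.462Q = 892 and 0.17P + Q = 872.
Substituting Q = 872 - 0.17P into the first: P(1 - 0.462·0.17) = 892 - 0.462·872.
So P* = 489/0.921 = 531, and then Q* = 872 - 0.17·531 = 782.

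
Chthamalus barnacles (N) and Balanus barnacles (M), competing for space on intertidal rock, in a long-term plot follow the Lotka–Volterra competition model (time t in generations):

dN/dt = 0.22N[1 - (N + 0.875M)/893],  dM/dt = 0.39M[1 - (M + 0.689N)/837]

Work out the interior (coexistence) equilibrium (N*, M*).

N* ≈ 404, M* ≈ 558

Setting both brackets to zero gives the nullclines N + 0.875M = 893 and 0.689N + M = 837.
Substituting M = 837 - 0.689N into the first: N(1 - 0.875·0.689) = 893 - 0.875·837.
So N* = 161/0.397 = 404, and then M* = 837 - 0.689·404 = 558.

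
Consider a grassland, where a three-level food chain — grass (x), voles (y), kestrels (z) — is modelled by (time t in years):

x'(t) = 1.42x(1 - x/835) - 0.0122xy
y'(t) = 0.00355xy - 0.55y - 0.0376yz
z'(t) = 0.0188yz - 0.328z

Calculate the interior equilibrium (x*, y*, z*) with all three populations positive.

From dz/dt = 0: 0.0188y* = 0.328, so y* = 17.4.
From dx/dt = 0: 1.42(1 - x*/835) = 0.0122·17.4, giving x* = 835·(1 - 0.15) = 710.
From dy/dt = 0: 0.00355·710 - 0.55 = 0.0376z*, so z* = 1.97/0.0376 = 52.4.

x* ≈ 710, y* ≈ 17.4, z* ≈ 52.4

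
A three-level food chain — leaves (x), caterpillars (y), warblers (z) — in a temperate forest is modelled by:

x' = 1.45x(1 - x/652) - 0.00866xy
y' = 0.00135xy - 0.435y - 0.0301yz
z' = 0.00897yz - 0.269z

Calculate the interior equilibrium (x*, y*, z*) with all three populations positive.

x* ≈ 535, y* ≈ 30, z* ≈ 9.55

From dz/dt = 0: 0.00897y* = 0.269, so y* = 30.
From dx/dt = 0: 1.45(1 - x*/652) = 0.00866·30, giving x* = 652·(1 - 0.179) = 535.
From dy/dt = 0: 0.00135·535 - 0.435 = 0.0301z*, so z* = 0.288/0.0301 = 9.55.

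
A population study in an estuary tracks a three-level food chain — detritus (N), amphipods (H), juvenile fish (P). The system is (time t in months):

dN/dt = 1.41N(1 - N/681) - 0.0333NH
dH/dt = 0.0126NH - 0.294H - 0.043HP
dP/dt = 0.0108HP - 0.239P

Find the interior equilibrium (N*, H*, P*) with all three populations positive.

From dP/dt = 0: 0.0108H* = 0.239, so H* = 22.1.
From dN/dt = 0: 1.41(1 - N*/681) = 0.0333·22.1, giving N* = 681·(1 - 0.523) = 325.
From dH/dt = 0: 0.0126·325 - 0.294 = 0.043P*, so P* = 3.8/0.043 = 88.4.

N* ≈ 325, H* ≈ 22.1, P* ≈ 88.4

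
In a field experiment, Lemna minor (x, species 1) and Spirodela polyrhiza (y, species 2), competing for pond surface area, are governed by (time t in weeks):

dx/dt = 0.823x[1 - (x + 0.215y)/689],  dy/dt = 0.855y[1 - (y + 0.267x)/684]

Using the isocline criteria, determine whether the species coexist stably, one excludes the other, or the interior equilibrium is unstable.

Compare the nullcline intercepts: K1/α12 = 689/0.215 = 3200 > K2 = 684; K2/α21 = 684/0.267 = 2560 > K1 = 689.
Since both inequalities hold, each species can invade when rare, so the interior equilibrium is stable.

stable coexistence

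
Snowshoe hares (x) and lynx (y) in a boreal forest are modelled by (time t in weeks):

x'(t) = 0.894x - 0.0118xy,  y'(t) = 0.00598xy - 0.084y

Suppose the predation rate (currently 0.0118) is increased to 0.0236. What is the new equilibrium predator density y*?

At the interior fixed point, setting dx/dt = 0 with x > 0 fixes y* = (prey growth rate)/(xy coefficient) — independent of the other coefficients.
With the change, y* = 0.894/0.0236 = 37.9; it falls from 75.8.

y* ≈ 37.9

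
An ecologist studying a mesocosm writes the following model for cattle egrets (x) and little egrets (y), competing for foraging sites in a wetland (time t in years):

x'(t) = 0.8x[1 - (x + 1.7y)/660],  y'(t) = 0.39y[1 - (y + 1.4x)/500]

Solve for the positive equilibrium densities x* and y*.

Setting both brackets to zero gives the nullclines x + 1.7y = 660 and 1.4x + y = 500.
Substituting y = 500 - 1.4x into the first: x(1 - 1.7·1.4) = 660 - 1.7·500.
So x* = -190/-1.38 = 138, and then y* = 500 - 1.4·138 = 307.

x* ≈ 138, y* ≈ 307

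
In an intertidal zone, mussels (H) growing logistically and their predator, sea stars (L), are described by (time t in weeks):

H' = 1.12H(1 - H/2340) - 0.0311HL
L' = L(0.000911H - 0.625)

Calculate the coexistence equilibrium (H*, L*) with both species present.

From dL/dt = 0 with L > 0: 0.000911H* = 0.625, so H* = 686.
Substitute into dH/dt = 0: 1.12(1 - 686/2340) = 0.0311L*.
The bracket is 0.707, giving L* = 0.792/0.0311 = 25.5.

H* ≈ 686, L* ≈ 25.5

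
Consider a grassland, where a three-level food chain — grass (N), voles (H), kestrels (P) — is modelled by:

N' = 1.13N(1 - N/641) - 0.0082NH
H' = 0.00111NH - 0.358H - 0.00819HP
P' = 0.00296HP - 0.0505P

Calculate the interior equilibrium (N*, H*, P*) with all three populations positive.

N* ≈ 562, H* ≈ 17.1, P* ≈ 32.4

From dP/dt = 0: 0.00296H* = 0.0505, so H* = 17.1.
From dN/dt = 0: 1.13(1 - N*/641) = 0.0082·17.1, giving N* = 641·(1 - 0.124) = 562.
From dH/dt = 0: 0.00111·562 - 0.358 = 0.00819P*, so P* = 0.265/0.00819 = 32.4.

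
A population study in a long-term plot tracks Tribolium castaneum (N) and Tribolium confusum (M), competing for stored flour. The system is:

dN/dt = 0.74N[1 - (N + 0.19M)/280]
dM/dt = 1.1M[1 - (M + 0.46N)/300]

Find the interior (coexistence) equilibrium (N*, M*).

Setting both brackets to zero gives the nullclines N + 0.19M = 280 and 0.46N + M = 300.
Substituting M = 300 - 0.46N into the first: N(1 - 0.19·0.46) = 280 - 0.19·300.
So N* = 223/0.913 = 244, and then M* = 300 - 0.46·244 = 188.

N* ≈ 244, M* ≈ 188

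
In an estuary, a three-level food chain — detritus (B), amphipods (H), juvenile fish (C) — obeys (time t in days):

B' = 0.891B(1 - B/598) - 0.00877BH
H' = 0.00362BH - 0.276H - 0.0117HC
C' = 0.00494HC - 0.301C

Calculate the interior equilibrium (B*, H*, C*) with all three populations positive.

B* ≈ 239, H* ≈ 60.9, C* ≈ 50.5

From dC/dt = 0: 0.00494H* = 0.301, so H* = 60.9.
From dB/dt = 0: 0.891(1 - B*/598) = 0.00877·60.9, giving B* = 598·(1 - 0.6) = 239.
From dH/dt = 0: 0.00362·239 - 0.276 = 0.0117C*, so C* = 0.59/0.0117 = 50.5.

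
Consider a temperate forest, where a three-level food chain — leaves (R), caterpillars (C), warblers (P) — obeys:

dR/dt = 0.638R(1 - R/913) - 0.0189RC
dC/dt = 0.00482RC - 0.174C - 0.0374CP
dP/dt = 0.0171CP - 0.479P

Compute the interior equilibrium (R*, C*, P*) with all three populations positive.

R* ≈ 155, C* ≈ 28, P* ≈ 15.4

From dP/dt = 0: 0.0171C* = 0.479, so C* = 28.
From dR/dt = 0: 0.638(1 - R*/913) = 0.0189·28, giving R* = 913·(1 - 0.83) = 155.
From dC/dt = 0: 0.00482·155 - 0.174 = 0.0374P*, so P* = 0.575/0.0374 = 15.4.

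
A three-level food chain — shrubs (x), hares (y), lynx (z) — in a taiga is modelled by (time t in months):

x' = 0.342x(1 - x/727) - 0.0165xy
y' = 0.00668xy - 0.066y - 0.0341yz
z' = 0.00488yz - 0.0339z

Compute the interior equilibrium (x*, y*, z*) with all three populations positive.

x* ≈ 483, y* ≈ 6.95, z* ≈ 92.7

From dz/dt = 0: 0.00488y* = 0.0339, so y* = 6.95.
From dx/dt = 0: 0.342(1 - x*/727) = 0.0165·6.95, giving x* = 727·(1 - 0.335) = 483.
From dy/dt = 0: 0.00668·483 - 0.066 = 0.0341z*, so z* = 3.16/0.0341 = 92.7.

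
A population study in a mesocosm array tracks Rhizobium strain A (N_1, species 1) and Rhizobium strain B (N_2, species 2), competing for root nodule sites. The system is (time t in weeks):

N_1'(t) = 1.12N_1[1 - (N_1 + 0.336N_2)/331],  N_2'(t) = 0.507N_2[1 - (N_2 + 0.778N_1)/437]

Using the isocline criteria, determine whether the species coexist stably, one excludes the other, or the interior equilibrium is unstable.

Compare the nullcline intercepts: K1/α12 = 331/0.336 = 985 > K2 = 437; K2/α21 = 437/0.778 = 562 > K1 = 331.
Since both inequalities hold, each species can invade when rare, so the interior equilibrium is stable.

stable coexistence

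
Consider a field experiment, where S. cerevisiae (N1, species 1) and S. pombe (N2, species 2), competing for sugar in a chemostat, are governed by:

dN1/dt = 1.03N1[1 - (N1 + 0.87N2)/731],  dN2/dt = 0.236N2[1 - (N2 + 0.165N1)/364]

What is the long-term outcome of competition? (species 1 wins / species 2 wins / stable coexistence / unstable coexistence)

stable coexistence

Compare the nullcline intercepts: K1/α12 = 731/0.87 = 840 > K2 = 364; K2/α21 = 364/0.165 = 2210 > K1 = 731.
Since both inequalities hold, each species can invade when rare, so the interior equilibrium is stable.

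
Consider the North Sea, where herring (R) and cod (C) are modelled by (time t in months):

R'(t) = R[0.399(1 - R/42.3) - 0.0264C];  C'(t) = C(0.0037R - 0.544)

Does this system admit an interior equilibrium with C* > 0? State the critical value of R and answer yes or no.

Threshold R = 147; K < 147, so no, the predator goes extinct.

The predator equation gives dC/dt > 0 only when R > 0.544/0.0037 = 147.
Without the predator, R → K = 42.3. Since 42.3 < 147, the predator cannot invade.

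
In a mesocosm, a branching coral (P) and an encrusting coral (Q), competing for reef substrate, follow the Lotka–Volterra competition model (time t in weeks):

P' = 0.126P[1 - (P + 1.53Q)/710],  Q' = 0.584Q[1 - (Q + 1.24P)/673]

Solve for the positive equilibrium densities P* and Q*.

Setting both brackets to zero gives the nullclines P + 1.53Q = 710 and 1.24P + Q = 673.
Substituting Q = 673 - 1.24P into the first: P(1 - 1.53·1.24) = 710 - 1.53·673.
So P* = -320/-0.897 = 356, and then Q* = 673 - 1.24·356 = 231.

P* ≈ 356, Q* ≈ 231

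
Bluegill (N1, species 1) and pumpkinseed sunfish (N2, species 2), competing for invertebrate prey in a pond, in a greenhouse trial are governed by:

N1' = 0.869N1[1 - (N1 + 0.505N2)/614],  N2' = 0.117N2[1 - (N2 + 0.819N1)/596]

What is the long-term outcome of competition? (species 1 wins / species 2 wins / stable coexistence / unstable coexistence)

Compare the nullcline intercepts: K1/α12 = 614/0.505 = 1220 > K2 = 596; K2/α21 = 596/0.819 = 728 > K1 = 614.
Since both inequalities hold, each species can invade when rare, so the interior equilibrium is stable.

stable coexistence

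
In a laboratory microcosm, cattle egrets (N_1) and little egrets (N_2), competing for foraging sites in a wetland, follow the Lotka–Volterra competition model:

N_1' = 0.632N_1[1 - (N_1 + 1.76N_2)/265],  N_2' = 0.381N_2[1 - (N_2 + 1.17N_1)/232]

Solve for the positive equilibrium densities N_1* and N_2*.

N_1* ≈ 135, N_2* ≈ 73.7

Setting both brackets to zero gives the nullclines N_1 + 1.76N_2 = 265 and 1.17N_1 + N_2 = 232.
Substituting N_2 = 232 - 1.17N_1 into the first: N_1(1 - 1.76·1.17) = 265 - 1.76·232.
So N_1* = -143/-1.06 = 135, and then N_2* = 232 - 1.17·135 = 73.7.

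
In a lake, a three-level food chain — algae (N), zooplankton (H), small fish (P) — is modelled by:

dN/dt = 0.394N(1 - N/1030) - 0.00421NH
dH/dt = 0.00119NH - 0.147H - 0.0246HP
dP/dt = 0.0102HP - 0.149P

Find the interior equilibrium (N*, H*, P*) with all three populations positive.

N* ≈ 869, H* ≈ 14.6, P* ≈ 36.1

From dP/dt = 0: 0.0102H* = 0.149, so H* = 14.6.
From dN/dt = 0: 0.394(1 - N*/1030) = 0.00421·14.6, giving N* = 1030·(1 - 0.156) = 869.
From dH/dt = 0: 0.00119·869 - 0.147 = 0.0246P*, so P* = 0.887/0.0246 = 36.1.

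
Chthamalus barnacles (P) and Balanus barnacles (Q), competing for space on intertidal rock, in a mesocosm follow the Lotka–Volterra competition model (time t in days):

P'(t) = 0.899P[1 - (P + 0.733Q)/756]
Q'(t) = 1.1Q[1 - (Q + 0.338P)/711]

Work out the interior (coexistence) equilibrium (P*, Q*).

Setting both brackets to zero gives the nullclines P + 0.733Q = 756 and 0.338P + Q = 711.
Substituting Q = 711 - 0.338P into the first: P(1 - 0.733·0.338) = 756 - 0.733·711.
So P* = 235/0.752 = 312, and then Q* = 711 - 0.338·312 = 605.

P* ≈ 312, Q* ≈ 605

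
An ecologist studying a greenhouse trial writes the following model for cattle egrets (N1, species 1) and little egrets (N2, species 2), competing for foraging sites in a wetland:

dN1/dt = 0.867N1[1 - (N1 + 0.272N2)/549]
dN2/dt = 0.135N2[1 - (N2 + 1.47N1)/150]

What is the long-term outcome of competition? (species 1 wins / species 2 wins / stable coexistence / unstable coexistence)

species 1 excludes species 2

Compare the nullcline intercepts: K1/α12 = 549/0.272 = 2020 > K2 = 150; K2/α21 = 150/1.47 = 102 < K1 = 549.
Since the inequalities point opposite ways, species 1 can invade but species 2 cannot.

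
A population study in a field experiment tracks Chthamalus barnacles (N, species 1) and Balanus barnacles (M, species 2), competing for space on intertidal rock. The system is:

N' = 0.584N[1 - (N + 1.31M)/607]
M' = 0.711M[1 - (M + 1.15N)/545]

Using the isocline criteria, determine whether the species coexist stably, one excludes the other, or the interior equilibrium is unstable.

unstable coexistence (outcome depends on initial conditions)

Compare the nullcline intercepts: K1/α12 = 607/1.31 = 463 < K2 = 545; K2/α21 = 545/1.15 = 474 < K1 = 607.
Since both are reversed, neither can invade when rare; the interior point is a saddle.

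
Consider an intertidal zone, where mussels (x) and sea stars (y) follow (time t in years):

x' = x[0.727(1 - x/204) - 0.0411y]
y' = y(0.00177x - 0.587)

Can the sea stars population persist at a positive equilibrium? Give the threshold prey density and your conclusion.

Threshold x = 332; K < 332, so no, the predator goes extinct.

The predator equation gives dy/dt > 0 only when x > 0.587/0.00177 = 332.
Without the predator, x → K = 204. Since 204 < 332, the predator cannot invade.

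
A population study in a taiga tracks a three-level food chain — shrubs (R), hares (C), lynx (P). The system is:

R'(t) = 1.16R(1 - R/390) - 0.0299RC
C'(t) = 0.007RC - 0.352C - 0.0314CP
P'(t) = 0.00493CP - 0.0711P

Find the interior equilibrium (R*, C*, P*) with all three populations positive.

R* ≈ 245, C* ≈ 14.4, P* ≈ 43.4

From dP/dt = 0: 0.00493C* = 0.0711, so C* = 14.4.
From dR/dt = 0: 1.16(1 - R*/390) = 0.0299·14.4, giving R* = 390·(1 - 0.372) = 245.
From dC/dt = 0: 0.007·245 - 0.352 = 0.0314P*, so P* = 1.36/0.0314 = 43.4.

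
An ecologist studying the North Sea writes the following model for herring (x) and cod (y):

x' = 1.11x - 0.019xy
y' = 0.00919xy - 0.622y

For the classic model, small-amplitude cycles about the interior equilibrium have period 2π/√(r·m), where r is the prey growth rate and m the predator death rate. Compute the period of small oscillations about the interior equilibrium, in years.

Here r = 1.11 and m = 0.622, so r·m = 0.69.
ω = √0.69 = 0.831 per year, hence T = 2π/ω ≈ 7.56 years.

T ≈ 7.56 years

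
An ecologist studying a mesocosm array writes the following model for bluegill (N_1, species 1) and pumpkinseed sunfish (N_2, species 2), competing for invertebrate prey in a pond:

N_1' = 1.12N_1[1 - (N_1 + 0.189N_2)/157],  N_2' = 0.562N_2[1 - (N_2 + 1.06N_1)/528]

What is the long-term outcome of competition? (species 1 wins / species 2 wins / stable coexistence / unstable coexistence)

stable coexistence

Compare the nullcline intercepts: K1/α12 = 157/0.189 = 831 > K2 = 528; K2/α21 = 528/1.06 = 498 > K1 = 157.
Since both inequalities hold, each species can invade when rare, so the interior equilibrium is stable.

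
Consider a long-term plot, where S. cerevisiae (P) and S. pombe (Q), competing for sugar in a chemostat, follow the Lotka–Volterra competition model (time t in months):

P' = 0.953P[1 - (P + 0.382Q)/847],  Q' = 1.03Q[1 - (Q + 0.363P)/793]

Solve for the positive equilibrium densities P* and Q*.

Setting both brackets to zero gives the nullclines P + 0.382Q = 847 and 0.363P + Q = 793.
Substituting Q = 793 - 0.363P into the first: P(1 - 0.382·0.363) = 847 - 0.382·793.
So P* = 544/0.861 = 632, and then Q* = 793 - 0.363·632 = 564.

P* ≈ 632, Q* ≈ 564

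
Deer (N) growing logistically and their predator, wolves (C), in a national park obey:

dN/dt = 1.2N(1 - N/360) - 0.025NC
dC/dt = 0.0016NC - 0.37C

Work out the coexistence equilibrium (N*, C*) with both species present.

N* ≈ 231, C* ≈ 17.2

From dC/dt = 0 with C > 0: 0.0016N* = 0.37, so N* = 231.
Substitute into dN/dt = 0: 1.2(1 - 231/360) = 0.025C*.
The bracket is 0.358, giving C* = 0.429/0.025 = 17.2.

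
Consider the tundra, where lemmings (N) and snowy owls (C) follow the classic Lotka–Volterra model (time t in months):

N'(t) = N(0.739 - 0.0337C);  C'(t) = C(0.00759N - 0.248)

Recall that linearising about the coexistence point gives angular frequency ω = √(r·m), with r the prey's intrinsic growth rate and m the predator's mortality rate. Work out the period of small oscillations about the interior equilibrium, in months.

Here r = 0.739 and m = 0.248, so r·m = 0.183.
ω = √0.183 = 0.428 per month, hence T = 2π/ω ≈ 14.7 months.

T ≈ 14.7 months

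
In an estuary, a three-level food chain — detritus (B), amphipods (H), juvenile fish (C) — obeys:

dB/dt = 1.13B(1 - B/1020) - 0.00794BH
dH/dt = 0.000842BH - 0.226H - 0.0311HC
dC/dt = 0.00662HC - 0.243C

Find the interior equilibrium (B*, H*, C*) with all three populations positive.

B* ≈ 757, H* ≈ 36.7, C* ≈ 13.2

From dC/dt = 0: 0.00662H* = 0.243, so H* = 36.7.
From dB/dt = 0: 1.13(1 - B*/1020) = 0.00794·36.7, giving B* = 1020·(1 - 0.258) = 757.
From dH/dt = 0: 0.000842·757 - 0.226 = 0.0311C*, so C* = 0.411/0.0311 = 13.2.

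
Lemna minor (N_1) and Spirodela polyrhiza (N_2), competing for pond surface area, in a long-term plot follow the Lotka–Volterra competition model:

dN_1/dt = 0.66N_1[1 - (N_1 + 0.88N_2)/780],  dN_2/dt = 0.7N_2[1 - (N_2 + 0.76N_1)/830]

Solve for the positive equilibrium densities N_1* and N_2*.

Setting both brackets to zero gives the nullclines N_1 + 0.88N_2 = 780 and 0.76N_1 + N_2 = 830.
Substituting N_2 = 830 - 0.76N_1 into the first: N_1(1 - 0.88·0.76) = 780 - 0.88·830.
So N_1* = 49.6/0.331 = 150, and then N_2* = 830 - 0.76·150 = 716.

N_1* ≈ 150, N_2* ≈ 716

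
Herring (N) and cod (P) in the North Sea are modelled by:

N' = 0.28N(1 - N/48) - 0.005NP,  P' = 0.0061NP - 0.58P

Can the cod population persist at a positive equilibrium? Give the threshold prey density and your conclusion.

The predator equation gives dP/dt > 0 only when N > 0.58/0.0061 = 95.1.
Without the predator, N → K = 48. Since 48 < 95.1, the predator cannot invade.

Threshold N = 95.1; K < 95.1, so no, the predator goes extinct.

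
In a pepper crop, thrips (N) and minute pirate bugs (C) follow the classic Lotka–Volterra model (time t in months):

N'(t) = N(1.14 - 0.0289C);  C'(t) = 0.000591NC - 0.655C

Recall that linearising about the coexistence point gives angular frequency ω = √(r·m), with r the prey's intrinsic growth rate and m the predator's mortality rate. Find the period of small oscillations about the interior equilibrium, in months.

Here r = 1.14 and m = 0.655, so r·m = 0.747.
ω = √0.747 = 0.864 per month, hence T = 2π/ω ≈ 7.27 months.

T ≈ 7.27 months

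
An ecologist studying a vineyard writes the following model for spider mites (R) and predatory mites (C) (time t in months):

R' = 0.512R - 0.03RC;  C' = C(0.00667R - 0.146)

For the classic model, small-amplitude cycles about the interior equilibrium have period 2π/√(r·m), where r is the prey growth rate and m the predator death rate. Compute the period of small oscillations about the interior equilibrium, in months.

T ≈ 23 months

Here r = 0.512 and m = 0.146, so r·m = 0.0748.
ω = √0.0748 = 0.273 per month, hence T = 2π/ω ≈ 23 months.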